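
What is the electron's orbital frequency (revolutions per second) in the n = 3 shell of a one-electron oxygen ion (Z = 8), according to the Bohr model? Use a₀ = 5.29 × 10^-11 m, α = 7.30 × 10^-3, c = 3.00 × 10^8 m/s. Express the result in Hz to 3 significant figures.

r = n²a₀/Z = 5.95 × 10^-11 m, v = Zαc/n = 5.84 × 10^6 m/s
f = v/(2πr) = 1.56 × 10^16 Hz

1.56 × 10^16 Hz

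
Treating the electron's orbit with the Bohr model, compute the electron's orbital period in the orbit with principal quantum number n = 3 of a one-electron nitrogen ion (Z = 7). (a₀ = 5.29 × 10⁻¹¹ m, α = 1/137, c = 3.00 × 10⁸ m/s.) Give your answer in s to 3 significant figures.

8.36 × 10⁻¹⁷ s

r = n²a₀/Z = 3²·5.29 × 10⁻¹¹/7 = 6.80 × 10⁻¹¹ m
v = Zαc/n = 7·0.00730·3.00 × 10⁸/3 = 5.11 × 10⁶ m/s
T = 2πr/v = 8.36 × 10⁻¹⁷ s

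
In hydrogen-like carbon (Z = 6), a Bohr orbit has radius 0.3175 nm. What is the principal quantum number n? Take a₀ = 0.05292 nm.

6

r_n = n²a₀/Z ⇒ n² = rZ/a₀ = 0.3175 × 6 / 0.05292 ≈ 36.00
n = 6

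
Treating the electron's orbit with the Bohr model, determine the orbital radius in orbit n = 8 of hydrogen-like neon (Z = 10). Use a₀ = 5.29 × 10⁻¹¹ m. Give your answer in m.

3.39 × 10⁻¹⁰ m

r_n = n²a₀/Z = 8² × 5.29 × 10⁻¹¹ / 10
    = 64 × 5.29 × 10⁻¹¹ / 10 = 3.39 × 10⁻¹⁰ m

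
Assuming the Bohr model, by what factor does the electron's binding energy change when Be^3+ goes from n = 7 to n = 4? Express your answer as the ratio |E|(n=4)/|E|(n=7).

49/16

|E| ∝ Z^2 · n^-2; with Z fixed, |E| ∝ n^-2.
|E|(n=4)/|E|(n=7) = (4/7)^-2 = 49/16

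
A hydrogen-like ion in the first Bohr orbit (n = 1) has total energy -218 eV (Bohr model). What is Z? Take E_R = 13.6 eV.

E_n = −E_R Z²/n² ⇒ Z² = −E_n n²/E_R = 218 × 1² / 13.6 ≈ 16.03
Z = 4

4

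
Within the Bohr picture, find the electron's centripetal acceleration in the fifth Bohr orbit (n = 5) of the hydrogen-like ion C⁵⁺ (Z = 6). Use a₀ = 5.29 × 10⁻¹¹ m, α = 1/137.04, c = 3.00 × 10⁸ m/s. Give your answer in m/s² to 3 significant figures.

3.13 × 10²² m/s²

r = n²a₀/Z = 2.20 × 10⁻¹⁰ m, v = Zαc/n = 2.63 × 10⁶ m/s
a = v²/r = (2.63 × 10⁶)² / 2.20 × 10⁻¹⁰ = 3.13 × 10²² m/s²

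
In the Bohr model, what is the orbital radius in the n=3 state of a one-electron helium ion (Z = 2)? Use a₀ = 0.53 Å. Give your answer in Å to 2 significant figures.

r_n = n²a₀/Z = 3² × 0.53 / 2
    = 9 × 0.53 / 2 = 2.4 Å

2.4 Å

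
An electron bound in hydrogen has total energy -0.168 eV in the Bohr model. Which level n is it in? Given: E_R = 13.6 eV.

E_n = −E_R Z²/n² ⇒ n² = E_R Z²/(−E_n) = 13.6 × 1² / 0.168 ≈ 80.95
n = 9

9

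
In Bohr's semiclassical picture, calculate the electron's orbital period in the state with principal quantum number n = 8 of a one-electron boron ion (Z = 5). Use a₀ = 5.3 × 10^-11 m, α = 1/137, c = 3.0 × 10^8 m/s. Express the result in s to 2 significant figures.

3.1 × 10^-15 s

r = n²a₀/Z = 8²·5.3 × 10^-11/5 = 6.8 × 10^-10 m
v = Zαc/n = 5·0.0073·3.0 × 10^8/8 = 1.4 × 10^6 m/s
T = 2πr/v = 3.1 × 10^-15 s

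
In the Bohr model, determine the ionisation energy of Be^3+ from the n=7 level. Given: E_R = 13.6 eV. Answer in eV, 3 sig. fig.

E_n = −E_R·Z²/n² = −13.6 × 4²/7² eV = -4.44 eV
Ionisation energy = −E_n = 4.44 eV

4.44 eV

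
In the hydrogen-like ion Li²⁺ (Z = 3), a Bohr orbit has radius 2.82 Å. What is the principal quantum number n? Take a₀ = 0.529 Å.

r_n = n²a₀/Z ⇒ n² = rZ/a₀ = 2.82 × 3 / 0.529 ≈ 15.99
n = 4

4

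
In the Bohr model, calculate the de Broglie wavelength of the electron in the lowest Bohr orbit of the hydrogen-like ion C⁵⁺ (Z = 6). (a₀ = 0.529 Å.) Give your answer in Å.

0.554 Å

The Bohr quantisation condition is nλ = 2πr_n.
r_n = n²a₀/Z = 0.0882 Å
λ = 2πr_n/n = 2π·0.0882/1 = 0.554 Å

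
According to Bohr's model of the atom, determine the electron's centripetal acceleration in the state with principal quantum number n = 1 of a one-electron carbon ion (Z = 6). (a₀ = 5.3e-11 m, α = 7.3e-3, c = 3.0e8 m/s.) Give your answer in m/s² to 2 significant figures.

2.0e25 m/s²

r = n²a₀/Z = 8.8e-12 m, v = Zαc/n = 1.3e7 m/s
a = v²/r = (1.3e7)² / 8.8e-12 = 2.0e25 m/s²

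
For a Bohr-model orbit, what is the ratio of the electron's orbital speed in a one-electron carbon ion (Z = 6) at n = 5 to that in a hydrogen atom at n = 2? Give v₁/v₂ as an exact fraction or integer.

12/5

v ∝ Z^1 · n^-1
v₁/v₂ = (6/1)^1 · (5/2)^-1 = 12/5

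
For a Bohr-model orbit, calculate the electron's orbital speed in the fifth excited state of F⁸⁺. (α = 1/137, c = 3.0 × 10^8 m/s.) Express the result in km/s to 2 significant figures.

3300 km/s

v_n = Zαc/n = 9 × 0.0073 × 3.0 × 10^8 / 6
    = 3300 km/s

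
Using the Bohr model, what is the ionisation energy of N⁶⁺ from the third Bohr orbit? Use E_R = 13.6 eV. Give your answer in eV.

74.0 eV

E_n = −E_R·Z²/n² = −13.6 × 7²/3² eV = -74.0 eV
Ionisation energy = −E_n = 74.0 eV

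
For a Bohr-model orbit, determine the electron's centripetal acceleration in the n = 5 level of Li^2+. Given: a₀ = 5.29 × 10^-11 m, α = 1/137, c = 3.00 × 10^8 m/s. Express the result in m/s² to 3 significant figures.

3.92 × 10^21 m/s²

r = n²a₀/Z = 4.41 × 10^-10 m, v = Zαc/n = 1.31 × 10^6 m/s
a = v²/r = (1.31 × 10^6)² / 4.41 × 10^-10 = 3.92 × 10^21 m/s²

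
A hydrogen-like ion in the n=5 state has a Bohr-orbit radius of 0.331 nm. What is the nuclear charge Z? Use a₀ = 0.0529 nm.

r_n = n²a₀/Z ⇒ Z = n²a₀/r = 5² × 0.0529 / 0.331 ≈ 4.00
Z = 4

4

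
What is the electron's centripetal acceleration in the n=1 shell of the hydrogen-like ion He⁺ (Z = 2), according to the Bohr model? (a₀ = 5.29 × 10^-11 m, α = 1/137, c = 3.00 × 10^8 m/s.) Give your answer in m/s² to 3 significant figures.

7.25 × 10^23 m/s²

r = n²a₀/Z = 2.65 × 10^-11 m, v = Zαc/n = 4.38 × 10^6 m/s
a = v²/r = (4.38 × 10^6)² / 2.65 × 10^-11 = 7.25 × 10^23 m/s²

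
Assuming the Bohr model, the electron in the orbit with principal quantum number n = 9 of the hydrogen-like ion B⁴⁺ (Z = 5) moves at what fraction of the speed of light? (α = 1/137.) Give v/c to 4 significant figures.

v_n = Zαc/n, so v/c = Zα/n = 5 × 0.007299 / 9 = 0.004055

0.004055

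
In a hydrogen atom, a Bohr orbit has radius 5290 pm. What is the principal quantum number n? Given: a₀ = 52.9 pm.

10

r_n = n²a₀/Z ⇒ n² = rZ/a₀ = 5290 × 1 / 52.9 ≈ 100.00
n = 10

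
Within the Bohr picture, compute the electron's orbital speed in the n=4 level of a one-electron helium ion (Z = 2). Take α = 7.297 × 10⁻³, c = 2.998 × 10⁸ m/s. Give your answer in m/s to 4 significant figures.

1.094 × 10⁶ m/s

v_n = Zαc/n = 2 × 0.007297 × 2.998 × 10⁸ / 4
    = 1.094 × 10⁶ m/s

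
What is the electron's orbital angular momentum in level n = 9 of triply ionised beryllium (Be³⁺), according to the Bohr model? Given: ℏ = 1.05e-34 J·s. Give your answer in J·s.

9.45e-34 J·s

L_n = nℏ = 9 × 1.05e-34 = 9.45e-34 J·s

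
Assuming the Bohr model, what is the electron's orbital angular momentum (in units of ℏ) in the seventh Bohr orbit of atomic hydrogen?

L_n = nℏ, so L/ℏ = n = 7.

7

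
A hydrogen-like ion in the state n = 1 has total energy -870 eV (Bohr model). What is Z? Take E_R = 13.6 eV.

E_n = −E_R Z²/n² ⇒ Z² = −E_n n²/E_R = 870 × 1² / 13.6 ≈ 63.97
Z = 8

8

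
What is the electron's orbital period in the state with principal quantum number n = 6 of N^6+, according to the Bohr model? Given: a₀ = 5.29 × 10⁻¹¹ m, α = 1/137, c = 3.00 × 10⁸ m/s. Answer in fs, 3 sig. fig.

0.669 fs

r = n²a₀/Z = 6²·5.29 × 10⁻¹¹/7 = 2.72 × 10⁻¹⁰ m
v = Zαc/n = 7·0.00730·3.00 × 10⁸/6 = 2.55 × 10⁶ m/s
T = 2πr/v = 6.69 × 10⁻¹⁶ s = 0.669 fs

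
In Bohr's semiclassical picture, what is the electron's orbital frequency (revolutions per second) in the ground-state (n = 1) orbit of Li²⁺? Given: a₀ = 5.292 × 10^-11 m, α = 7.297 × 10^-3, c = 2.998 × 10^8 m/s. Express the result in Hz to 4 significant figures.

5.921 × 10^16 Hz

r = n²a₀/Z = 1.764 × 10^-11 m, v = Zαc/n = 6.563 × 10^6 m/s
f = v/(2πr) = 5.921 × 10^16 Hz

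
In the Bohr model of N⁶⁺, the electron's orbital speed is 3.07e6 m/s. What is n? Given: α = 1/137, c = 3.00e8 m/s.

5

v_n = Zαc/n ⇒ n = Zαc/v = 7 × 0.00730 × 3.00e8 / 3.07e6 ≈ 4.99
n = 5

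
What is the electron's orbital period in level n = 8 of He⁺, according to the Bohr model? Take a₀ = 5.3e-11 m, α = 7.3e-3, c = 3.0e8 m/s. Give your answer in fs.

19 fs

r = n²a₀/Z = 8²·5.3e-11/2 = 1.7e-9 m
v = Zαc/n = 2·0.0073·3.0e8/8 = 5.5e5 m/s
T = 2πr/v = 1.9e-14 s = 19 fs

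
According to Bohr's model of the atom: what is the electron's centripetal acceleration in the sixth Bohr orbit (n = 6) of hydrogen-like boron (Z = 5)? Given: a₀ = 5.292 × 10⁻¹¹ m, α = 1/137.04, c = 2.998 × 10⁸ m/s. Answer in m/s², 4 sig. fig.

8.723 × 10²¹ m/s²

r = n²a₀/Z = 3.810 × 10⁻¹⁰ m, v = Zαc/n = 1.823 × 10⁶ m/s
a = v²/r = (1.823 × 10⁶)² / 3.810 × 10⁻¹⁰ = 8.723 × 10²¹ m/s²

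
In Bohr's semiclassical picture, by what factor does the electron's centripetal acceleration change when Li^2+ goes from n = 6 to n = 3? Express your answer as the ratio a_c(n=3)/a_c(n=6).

a_c ∝ Z^3 · n^-4; with Z fixed, a_c ∝ n^-4.
a_c(n=3)/a_c(n=6) = (3/6)^-4 = 16

16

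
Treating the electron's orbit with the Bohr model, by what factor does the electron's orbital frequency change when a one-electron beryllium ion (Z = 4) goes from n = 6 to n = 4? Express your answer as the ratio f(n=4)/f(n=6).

f ∝ Z^2 · n^-3; with Z fixed, f ∝ n^-3.
f(n=4)/f(n=6) = (4/6)^-3 = 27/8

27/8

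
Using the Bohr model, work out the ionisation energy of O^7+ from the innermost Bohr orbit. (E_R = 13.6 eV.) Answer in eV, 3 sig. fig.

E_n = −E_R·Z²/n² = −13.6 × 8²/1² eV = -870 eV
Ionisation energy = −E_n = 870 eV

870 eV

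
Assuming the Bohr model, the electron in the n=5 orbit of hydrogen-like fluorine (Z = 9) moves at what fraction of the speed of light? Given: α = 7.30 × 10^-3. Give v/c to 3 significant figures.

v_n = Zαc/n, so v/c = Zα/n = 9 × 0.00730 / 5 = 0.0131

0.0131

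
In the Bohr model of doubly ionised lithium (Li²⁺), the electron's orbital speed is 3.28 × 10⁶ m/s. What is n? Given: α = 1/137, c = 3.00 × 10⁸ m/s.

v_n = Zαc/n ⇒ n = Zαc/v = 3 × 0.00730 × 3.00 × 10⁸ / 3.28 × 10⁶ ≈ 2.00
n = 2

2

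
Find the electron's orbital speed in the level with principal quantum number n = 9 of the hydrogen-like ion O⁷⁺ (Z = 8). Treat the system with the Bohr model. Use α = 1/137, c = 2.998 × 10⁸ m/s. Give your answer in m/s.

1.945 × 10⁶ m/s

v_n = Zαc/n = 8 × 0.007299 × 2.998 × 10⁸ / 9
    = 1.945 × 10⁶ m/s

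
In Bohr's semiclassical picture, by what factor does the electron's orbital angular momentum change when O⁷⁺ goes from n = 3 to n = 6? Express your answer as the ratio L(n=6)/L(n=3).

2

L = nℏ depends only on n, so L ∝ n.
L(n=6)/L(n=3) = (6/3)^1 = 2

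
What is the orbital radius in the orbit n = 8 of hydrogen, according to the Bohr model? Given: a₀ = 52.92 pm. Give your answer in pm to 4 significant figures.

3387 pm

r_n = n²a₀/Z = 8² × 52.92 / 1
    = 64 × 52.92 / 1 = 3387 pm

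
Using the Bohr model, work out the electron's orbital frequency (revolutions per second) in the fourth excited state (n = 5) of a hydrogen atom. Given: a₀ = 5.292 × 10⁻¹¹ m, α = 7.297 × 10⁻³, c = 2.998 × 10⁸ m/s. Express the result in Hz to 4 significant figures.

5.263 × 10¹³ Hz

r = n²a₀/Z = 1.323 × 10⁻⁹ m, v = Zαc/n = 4.375 × 10⁵ m/s
f = v/(2πr) = 5.263 × 10¹³ Hz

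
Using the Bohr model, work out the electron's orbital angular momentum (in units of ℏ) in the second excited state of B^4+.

3

L_n = nℏ, so L/ℏ = n = 3.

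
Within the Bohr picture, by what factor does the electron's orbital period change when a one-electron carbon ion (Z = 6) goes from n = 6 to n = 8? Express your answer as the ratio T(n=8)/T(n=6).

64/27

T ∝ Z^-2 · n^3; with Z fixed, T ∝ n^3.
T(n=8)/T(n=6) = (8/6)^3 = 64/27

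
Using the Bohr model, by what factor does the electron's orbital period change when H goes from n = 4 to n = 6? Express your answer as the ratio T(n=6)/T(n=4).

T ∝ Z^-2 · n^3; with Z fixed, T ∝ n^3.
T(n=6)/T(n=4) = (6/4)^3 = 27/8

27/8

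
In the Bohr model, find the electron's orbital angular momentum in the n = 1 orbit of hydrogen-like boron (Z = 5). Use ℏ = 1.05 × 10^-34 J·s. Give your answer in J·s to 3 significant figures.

1.05 × 10^-34 J·s

L_n = nℏ = 1 × 1.05 × 10^-34 = 1.05 × 10^-34 J·s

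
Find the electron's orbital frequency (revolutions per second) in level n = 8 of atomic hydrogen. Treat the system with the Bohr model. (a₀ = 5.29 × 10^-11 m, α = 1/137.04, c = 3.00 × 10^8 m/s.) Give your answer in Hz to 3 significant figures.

r = n²a₀/Z = 3.39 × 10^-9 m, v = Zαc/n = 2.74 × 10^5 m/s
f = v/(2πr) = 1.29 × 10^13 Hz

1.29 × 10^13 Hz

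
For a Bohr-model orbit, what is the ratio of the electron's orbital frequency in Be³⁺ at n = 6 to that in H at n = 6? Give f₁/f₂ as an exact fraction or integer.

f ∝ Z^2 · n^-3
f₁/f₂ = (4/1)^2 · (6/6)^-3 = 16

16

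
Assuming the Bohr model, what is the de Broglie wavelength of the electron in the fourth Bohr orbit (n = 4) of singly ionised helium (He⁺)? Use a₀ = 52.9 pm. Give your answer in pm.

The Bohr quantisation condition is nλ = 2πr_n.
r_n = n²a₀/Z = 423 pm
λ = 2πr_n/n = 2π·423/4 = 665 pm

665 pm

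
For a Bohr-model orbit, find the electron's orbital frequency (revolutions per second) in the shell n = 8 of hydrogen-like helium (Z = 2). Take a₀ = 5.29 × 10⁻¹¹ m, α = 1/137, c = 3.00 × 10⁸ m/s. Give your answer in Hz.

r = n²a₀/Z = 1.69 × 10⁻⁹ m, v = Zαc/n = 5.47 × 10⁵ m/s
f = v/(2πr) = 5.15 × 10¹³ Hz

5.15 × 10¹³ Hz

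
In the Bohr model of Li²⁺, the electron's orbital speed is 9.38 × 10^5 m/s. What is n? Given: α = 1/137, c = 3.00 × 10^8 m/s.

7

v_n = Zαc/n ⇒ n = Zαc/v = 3 × 0.00730 × 3.00 × 10^8 / 9.38 × 10^5 ≈ 7.00
n = 7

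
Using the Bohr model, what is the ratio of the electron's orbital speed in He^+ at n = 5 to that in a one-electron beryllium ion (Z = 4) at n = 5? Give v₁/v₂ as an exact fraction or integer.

v ∝ Z^1 · n^-1
v₁/v₂ = (2/4)^1 · (5/5)^-1 = 1/2

1/2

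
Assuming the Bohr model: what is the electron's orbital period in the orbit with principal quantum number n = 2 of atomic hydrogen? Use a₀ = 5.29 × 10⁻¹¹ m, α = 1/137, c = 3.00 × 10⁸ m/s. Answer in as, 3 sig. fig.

r = n²a₀/Z = 2²·5.29 × 10⁻¹¹/1 = 2.12 × 10⁻¹⁰ m
v = Zαc/n = 1·0.00730·3.00 × 10⁸/2 = 1.09 × 10⁶ m/s
T = 2πr/v = 1.21 × 10⁻¹⁵ s = 1210 as

1210 as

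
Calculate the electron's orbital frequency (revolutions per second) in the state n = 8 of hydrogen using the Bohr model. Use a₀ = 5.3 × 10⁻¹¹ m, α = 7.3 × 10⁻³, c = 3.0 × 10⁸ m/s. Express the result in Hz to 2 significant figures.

1.3 × 10¹³ Hz

r = n²a₀/Z = 3.4 × 10⁻⁹ m, v = Zαc/n = 2.7 × 10⁵ m/s
f = v/(2πr) = 1.3 × 10¹³ Hz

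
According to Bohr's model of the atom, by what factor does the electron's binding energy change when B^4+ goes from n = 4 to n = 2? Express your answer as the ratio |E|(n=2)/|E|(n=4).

|E| ∝ Z^2 · n^-2; with Z fixed, |E| ∝ n^-2.
|E|(n=2)/|E|(n=4) = (2/4)^-2 = 4

4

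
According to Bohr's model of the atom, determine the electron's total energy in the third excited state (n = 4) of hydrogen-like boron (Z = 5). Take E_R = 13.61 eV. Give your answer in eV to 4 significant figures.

E_n = −E_R·Z²/n² = −13.61 × 5²/4² = -21.27 eV

-21.27 eV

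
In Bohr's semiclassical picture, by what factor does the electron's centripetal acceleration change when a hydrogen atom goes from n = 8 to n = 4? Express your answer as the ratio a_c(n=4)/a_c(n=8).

16

a_c ∝ Z^3 · n^-4; with Z fixed, a_c ∝ n^-4.
a_c(n=4)/a_c(n=8) = (4/8)^-4 = 16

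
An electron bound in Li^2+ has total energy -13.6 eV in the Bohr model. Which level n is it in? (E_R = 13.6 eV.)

3

E_n = −E_R Z²/n² ⇒ n² = E_R Z²/(−E_n) = 13.6 × 3² / 13.6 ≈ 9.00
n = 3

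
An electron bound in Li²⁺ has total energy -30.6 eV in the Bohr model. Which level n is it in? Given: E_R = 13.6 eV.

2

E_n = −E_R Z²/n² ⇒ n² = E_R Z²/(−E_n) = 13.6 × 3² / 30.6 ≈ 4.00
n = 2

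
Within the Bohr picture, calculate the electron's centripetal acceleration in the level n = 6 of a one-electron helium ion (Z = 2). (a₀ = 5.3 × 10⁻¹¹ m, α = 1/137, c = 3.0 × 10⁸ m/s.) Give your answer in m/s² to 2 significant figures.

r = n²a₀/Z = 9.5 × 10⁻¹⁰ m, v = Zαc/n = 7.3 × 10⁵ m/s
a = v²/r = (7.3 × 10⁵)² / 9.5 × 10⁻¹⁰ = 5.6 × 10²⁰ m/s²

5.6 × 10²⁰ m/s²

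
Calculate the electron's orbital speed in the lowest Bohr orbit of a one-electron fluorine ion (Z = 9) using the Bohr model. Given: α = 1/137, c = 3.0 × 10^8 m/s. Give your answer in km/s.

2.0 × 10^4 km/s

v_n = Zαc/n = 9 × 0.0073 × 3.0 × 10^8 / 1
    = 2.0 × 10^4 km/s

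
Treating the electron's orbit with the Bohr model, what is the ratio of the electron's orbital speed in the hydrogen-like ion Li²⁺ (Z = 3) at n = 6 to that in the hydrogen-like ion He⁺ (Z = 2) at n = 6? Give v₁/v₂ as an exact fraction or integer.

3/2

v ∝ Z^1 · n^-1
v₁/v₂ = (3/2)^1 · (6/6)^-1 = 3/2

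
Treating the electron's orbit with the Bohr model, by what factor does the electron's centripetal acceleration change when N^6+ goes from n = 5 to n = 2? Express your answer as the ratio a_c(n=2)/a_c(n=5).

a_c ∝ Z^3 · n^-4; with Z fixed, a_c ∝ n^-4.
a_c(n=2)/a_c(n=5) = (2/5)^-4 = 625/16

625/16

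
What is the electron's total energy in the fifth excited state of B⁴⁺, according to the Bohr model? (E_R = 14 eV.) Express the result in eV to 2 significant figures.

E_n = −E_R·Z²/n² = −14 × 5²/6² = -9.7 eV

-9.7 eV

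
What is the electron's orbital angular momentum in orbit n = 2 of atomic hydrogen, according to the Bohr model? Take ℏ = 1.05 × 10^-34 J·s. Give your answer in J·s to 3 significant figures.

L_n = nℏ = 2 × 1.05 × 10^-34 = 2.10 × 10^-34 J·s

2.10 × 10^-34 J·s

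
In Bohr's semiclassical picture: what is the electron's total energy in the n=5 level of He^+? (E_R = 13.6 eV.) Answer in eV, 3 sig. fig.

-2.18 eV

E_n = −E_R·Z²/n² = −13.6 × 2²/5² = -2.18 eV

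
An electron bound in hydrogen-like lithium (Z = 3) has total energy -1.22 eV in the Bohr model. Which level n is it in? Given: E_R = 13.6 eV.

E_n = −E_R Z²/n² ⇒ n² = E_R Z²/(−E_n) = 13.6 × 3² / 1.22 ≈ 100.33
n = 10

10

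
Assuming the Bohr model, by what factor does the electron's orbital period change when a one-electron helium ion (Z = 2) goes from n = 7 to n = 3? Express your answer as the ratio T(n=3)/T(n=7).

T ∝ Z^-2 · n^3; with Z fixed, T ∝ n^3.
T(n=3)/T(n=7) = (3/7)^3 = 27/343

27/343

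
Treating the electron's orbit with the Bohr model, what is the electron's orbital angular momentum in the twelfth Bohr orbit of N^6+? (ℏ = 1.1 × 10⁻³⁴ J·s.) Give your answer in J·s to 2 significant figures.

1.3 × 10⁻³³ J·s

L_n = nℏ = 12 × 1.1 × 10⁻³⁴ = 1.3 × 10⁻³³ J·s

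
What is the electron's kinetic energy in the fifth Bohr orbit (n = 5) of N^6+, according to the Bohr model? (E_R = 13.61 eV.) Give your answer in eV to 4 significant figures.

26.68 eV

For a Coulomb orbit the virial theorem gives K = −E_n.
E_n = −E_R·Z²/n², so K = E_R·Z²/n² = 13.61 × 7²/5² = 26.68 eV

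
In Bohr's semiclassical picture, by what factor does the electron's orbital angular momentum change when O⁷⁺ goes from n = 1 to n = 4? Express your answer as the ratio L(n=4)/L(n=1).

4

L = nℏ depends only on n, so L ∝ n.
L(n=4)/L(n=1) = (4/1)^1 = 4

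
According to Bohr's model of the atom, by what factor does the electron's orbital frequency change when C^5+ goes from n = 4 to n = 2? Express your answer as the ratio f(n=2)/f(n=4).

f ∝ Z^2 · n^-3; with Z fixed, f ∝ n^-3.
f(n=2)/f(n=4) = (2/4)^-3 = 8

8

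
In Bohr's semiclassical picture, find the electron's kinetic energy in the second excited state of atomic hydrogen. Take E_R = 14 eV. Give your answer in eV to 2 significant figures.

1.6 eV

For a Coulomb orbit the virial theorem gives K = −E_n.
E_n = −E_R·Z²/n², so K = E_R·Z²/n² = 14 × 1²/3² = 1.6 eV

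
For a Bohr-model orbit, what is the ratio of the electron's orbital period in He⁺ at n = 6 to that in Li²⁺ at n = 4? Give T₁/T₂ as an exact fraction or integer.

T ∝ Z^-2 · n^3
T₁/T₂ = (2/3)^-2 · (6/4)^3 = 243/32

243/32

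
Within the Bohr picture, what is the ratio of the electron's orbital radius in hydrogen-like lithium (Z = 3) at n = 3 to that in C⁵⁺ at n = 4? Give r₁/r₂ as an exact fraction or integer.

r ∝ Z^-1 · n^2
r₁/r₂ = (3/6)^-1 · (3/4)^2 = 9/8

9/8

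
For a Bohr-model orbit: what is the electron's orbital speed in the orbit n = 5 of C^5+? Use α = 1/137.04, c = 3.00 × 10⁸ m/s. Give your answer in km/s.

v_n = Zαc/n = 6 × 0.00730 × 3.00 × 10⁸ / 5
    = 2630 km/s

2630 km/s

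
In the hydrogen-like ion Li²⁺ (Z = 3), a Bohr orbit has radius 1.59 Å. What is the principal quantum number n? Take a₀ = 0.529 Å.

r_n = n²a₀/Z ⇒ n² = rZ/a₀ = 1.59 × 3 / 0.529 ≈ 9.02
n = 3

3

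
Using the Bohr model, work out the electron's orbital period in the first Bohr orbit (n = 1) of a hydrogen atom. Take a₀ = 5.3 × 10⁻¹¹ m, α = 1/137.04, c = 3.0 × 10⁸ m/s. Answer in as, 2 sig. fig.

r = n²a₀/Z = 1²·5.3 × 10⁻¹¹/1 = 5.3 × 10⁻¹¹ m
v = Zαc/n = 1·0.0073·3.0 × 10⁸/1 = 2.2 × 10⁶ m/s
T = 2πr/v = 1.5 × 10⁻¹⁶ s = 150 as

150 as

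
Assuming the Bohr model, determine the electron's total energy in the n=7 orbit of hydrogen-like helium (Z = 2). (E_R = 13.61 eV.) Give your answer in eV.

-1.111 eV

E_n = −E_R·Z²/n² = −13.61 × 2²/7² = -1.111 eV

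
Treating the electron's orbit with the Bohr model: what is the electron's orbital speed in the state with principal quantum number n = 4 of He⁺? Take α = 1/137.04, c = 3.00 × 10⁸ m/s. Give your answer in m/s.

v_n = Zαc/n = 2 × 0.00730 × 3.00 × 10⁸ / 4
    = 1.09 × 10⁶ m/s

1.09 × 10⁶ m/s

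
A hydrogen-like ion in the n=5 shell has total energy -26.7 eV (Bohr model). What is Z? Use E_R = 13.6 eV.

E_n = −E_R Z²/n² ⇒ Z² = −E_n n²/E_R = 26.7 × 5² / 13.6 ≈ 49.08
Z = 7

7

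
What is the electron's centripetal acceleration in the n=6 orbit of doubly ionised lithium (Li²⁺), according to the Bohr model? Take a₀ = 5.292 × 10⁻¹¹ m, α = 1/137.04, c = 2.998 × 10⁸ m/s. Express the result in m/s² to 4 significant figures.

r = n²a₀/Z = 6.350 × 10⁻¹⁰ m, v = Zαc/n = 1.094 × 10⁶ m/s
a = v²/r = (1.094 × 10⁶)² / 6.350 × 10⁻¹⁰ = 1.884 × 10²¹ m/s²

1.884 × 10²¹ m/s²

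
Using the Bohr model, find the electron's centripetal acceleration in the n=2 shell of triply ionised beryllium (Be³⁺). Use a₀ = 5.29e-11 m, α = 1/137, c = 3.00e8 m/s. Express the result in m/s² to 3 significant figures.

3.63e23 m/s²

r = n²a₀/Z = 5.29e-11 m, v = Zαc/n = 4.38e6 m/s
a = v²/r = (4.38e6)² / 5.29e-11 = 3.63e23 m/s²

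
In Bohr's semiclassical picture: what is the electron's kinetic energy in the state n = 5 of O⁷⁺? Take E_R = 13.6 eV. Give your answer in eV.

For a Coulomb orbit the virial theorem gives K = −E_n.
E_n = −E_R·Z²/n², so K = E_R·Z²/n² = 13.6 × 8²/5² = 34.8 eV

34.8 eV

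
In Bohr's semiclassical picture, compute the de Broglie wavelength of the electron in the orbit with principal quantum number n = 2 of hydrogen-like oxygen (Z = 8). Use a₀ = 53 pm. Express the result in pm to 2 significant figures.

The Bohr quantisation condition is nλ = 2πr_n.
r_n = n²a₀/Z = 26 pm
λ = 2πr_n/n = 2π·26/2 = 83 pm

83 pm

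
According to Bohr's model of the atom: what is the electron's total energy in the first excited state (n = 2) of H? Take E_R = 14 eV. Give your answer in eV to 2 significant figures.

-3.5 eV

E_n = −E_R·Z²/n² = −14 × 1²/2² = -3.5 eV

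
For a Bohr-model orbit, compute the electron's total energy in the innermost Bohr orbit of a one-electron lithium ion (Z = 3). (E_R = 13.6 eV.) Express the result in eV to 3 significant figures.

E_n = −E_R·Z²/n² = −13.6 × 3²/1² = -122 eV

-122 eV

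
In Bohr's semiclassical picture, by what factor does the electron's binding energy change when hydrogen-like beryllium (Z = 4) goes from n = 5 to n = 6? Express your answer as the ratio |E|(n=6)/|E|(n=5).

25/36

|E| ∝ Z^2 · n^-2; with Z fixed, |E| ∝ n^-2.
|E|(n=6)/|E|(n=5) = (6/5)^-2 = 25/36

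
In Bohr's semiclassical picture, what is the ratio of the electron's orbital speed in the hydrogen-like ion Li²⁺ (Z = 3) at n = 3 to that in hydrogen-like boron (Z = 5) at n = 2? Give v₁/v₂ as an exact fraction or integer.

v ∝ Z^1 · n^-1
v₁/v₂ = (3/5)^1 · (3/2)^-1 = 2/5

2/5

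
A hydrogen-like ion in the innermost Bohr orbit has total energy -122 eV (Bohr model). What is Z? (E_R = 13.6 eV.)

3

E_n = −E_R Z²/n² ⇒ Z² = −E_n n²/E_R = 122 × 1² / 13.6 ≈ 8.97
Z = 3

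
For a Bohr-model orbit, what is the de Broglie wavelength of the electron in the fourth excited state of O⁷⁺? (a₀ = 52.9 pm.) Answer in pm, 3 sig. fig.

208 pm

The Bohr quantisation condition is nλ = 2πr_n.
r_n = n²a₀/Z = 165 pm
λ = 2πr_n/n = 2π·165/5 = 208 pm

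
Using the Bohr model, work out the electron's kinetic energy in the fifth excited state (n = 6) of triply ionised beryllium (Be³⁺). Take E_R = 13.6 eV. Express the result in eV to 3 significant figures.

6.04 eV

For a Coulomb orbit the virial theorem gives K = −E_n.
E_n = −E_R·Z²/n², so K = E_R·Z²/n² = 13.6 × 4²/6² = 6.04 eV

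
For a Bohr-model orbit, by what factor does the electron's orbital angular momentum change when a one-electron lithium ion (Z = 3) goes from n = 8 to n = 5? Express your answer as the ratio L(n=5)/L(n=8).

L = nℏ depends only on n, so L ∝ n.
L(n=5)/L(n=8) = (5/8)^1 = 5/8

5/8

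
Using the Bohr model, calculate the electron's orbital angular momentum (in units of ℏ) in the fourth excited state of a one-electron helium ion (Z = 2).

L_n = nℏ, so L/ℏ = n = 5.

5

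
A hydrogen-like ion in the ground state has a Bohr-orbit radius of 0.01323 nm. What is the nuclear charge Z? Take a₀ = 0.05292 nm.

4

r_n = n²a₀/Z ⇒ Z = n²a₀/r = 1² × 0.05292 / 0.01323 ≈ 4.00
Z = 4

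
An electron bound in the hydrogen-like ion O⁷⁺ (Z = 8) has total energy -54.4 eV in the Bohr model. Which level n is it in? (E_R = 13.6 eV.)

4

E_n = −E_R Z²/n² ⇒ n² = E_R Z²/(−E_n) = 13.6 × 8² / 54.4 ≈ 16.00
n = 4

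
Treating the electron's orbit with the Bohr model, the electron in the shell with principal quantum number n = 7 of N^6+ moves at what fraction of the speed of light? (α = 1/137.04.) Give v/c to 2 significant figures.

0.0073

v_n = Zαc/n, so v/c = Zα/n = 7 × 0.0073 / 7 = 0.0073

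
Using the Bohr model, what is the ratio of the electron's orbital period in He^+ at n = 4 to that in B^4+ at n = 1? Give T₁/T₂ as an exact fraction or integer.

400

T ∝ Z^-2 · n^3
T₁/T₂ = (2/5)^-2 · (4/1)^3 = 400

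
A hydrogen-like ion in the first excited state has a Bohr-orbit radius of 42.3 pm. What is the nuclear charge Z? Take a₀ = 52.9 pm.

5

r_n = n²a₀/Z ⇒ Z = n²a₀/r = 2² × 52.9 / 42.3 ≈ 5.00
Z = 5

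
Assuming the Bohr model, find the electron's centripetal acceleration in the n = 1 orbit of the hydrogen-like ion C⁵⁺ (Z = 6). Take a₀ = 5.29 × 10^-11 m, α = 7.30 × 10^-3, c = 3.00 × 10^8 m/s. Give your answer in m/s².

1.96 × 10^25 m/s²

r = n²a₀/Z = 8.82 × 10^-12 m, v = Zαc/n = 1.31 × 10^7 m/s
a = v²/r = (1.31 × 10^7)² / 8.82 × 10^-12 = 1.96 × 10^25 m/s²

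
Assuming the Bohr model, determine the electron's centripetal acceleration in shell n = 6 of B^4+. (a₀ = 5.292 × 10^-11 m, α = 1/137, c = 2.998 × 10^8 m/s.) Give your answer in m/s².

r = n²a₀/Z = 3.810 × 10^-10 m, v = Zαc/n = 1.824 × 10^6 m/s
a = v²/r = (1.824 × 10^6)² / 3.810 × 10^-10 = 8.728 × 10^21 m/s²

8.728 × 10^21 m/s²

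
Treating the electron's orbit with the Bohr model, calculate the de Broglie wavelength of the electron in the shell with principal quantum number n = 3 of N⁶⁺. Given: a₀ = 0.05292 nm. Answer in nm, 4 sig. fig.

The Bohr quantisation condition is nλ = 2πr_n.
r_n = n²a₀/Z = 0.06804 nm
λ = 2πr_n/n = 2π·0.06804/3 = 0.1425 nm

0.1425 nm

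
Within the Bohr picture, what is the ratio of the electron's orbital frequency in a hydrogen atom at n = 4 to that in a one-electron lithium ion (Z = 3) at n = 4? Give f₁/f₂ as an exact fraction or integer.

f ∝ Z^2 · n^-3
f₁/f₂ = (1/3)^2 · (4/4)^-3 = 1/9

1/9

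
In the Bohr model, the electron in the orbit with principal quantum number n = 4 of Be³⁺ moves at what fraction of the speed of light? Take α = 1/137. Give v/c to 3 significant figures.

v_n = Zαc/n, so v/c = Zα/n = 4 × 0.00730 / 4 = 0.00730

0.00730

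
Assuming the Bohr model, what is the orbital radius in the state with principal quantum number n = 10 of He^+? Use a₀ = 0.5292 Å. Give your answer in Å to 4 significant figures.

26.46 Å

r_n = n²a₀/Z = 10² × 0.5292 / 2
    = 100 × 0.5292 / 2 = 26.46 Å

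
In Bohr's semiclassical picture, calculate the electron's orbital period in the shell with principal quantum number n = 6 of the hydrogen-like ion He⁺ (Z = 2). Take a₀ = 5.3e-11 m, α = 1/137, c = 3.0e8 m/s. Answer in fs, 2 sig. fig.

8.2 fs

r = n²a₀/Z = 6²·5.3e-11/2 = 9.5e-10 m
v = Zαc/n = 2·0.0073·3.0e8/6 = 7.3e5 m/s
T = 2πr/v = 8.2e-15 s = 8.2 fs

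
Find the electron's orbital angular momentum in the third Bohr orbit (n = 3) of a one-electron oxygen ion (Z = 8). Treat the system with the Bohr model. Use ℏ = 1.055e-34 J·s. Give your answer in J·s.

L_n = nℏ = 3 × 1.055e-34 = 3.165e-34 J·s

3.165e-34 J·s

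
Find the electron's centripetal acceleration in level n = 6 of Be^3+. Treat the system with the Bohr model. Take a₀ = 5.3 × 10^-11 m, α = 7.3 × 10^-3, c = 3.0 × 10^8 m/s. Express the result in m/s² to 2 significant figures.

r = n²a₀/Z = 4.8 × 10^-10 m, v = Zαc/n = 1.5 × 10^6 m/s
a = v²/r = (1.5 × 10^6)² / 4.8 × 10^-10 = 4.5 × 10^21 m/s²

4.5 × 10^21 m/s²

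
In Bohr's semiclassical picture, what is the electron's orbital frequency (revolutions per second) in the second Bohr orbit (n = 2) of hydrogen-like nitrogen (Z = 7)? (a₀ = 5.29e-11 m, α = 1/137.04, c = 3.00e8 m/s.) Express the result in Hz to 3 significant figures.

4.03e16 Hz

r = n²a₀/Z = 3.02e-11 m, v = Zαc/n = 7.66e6 m/s
f = v/(2πr) = 4.03e16 Hz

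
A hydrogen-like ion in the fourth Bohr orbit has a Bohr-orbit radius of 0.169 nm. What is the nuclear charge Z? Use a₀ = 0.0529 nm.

5

r_n = n²a₀/Z ⇒ Z = n²a₀/r = 4² × 0.0529 / 0.169 ≈ 5.01
Z = 5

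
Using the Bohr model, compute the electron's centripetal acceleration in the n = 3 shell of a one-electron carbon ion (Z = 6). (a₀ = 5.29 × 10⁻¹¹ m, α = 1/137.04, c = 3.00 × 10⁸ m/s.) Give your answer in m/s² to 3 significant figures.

r = n²a₀/Z = 7.94 × 10⁻¹¹ m, v = Zαc/n = 4.38 × 10⁶ m/s
a = v²/r = (4.38 × 10⁶)² / 7.94 × 10⁻¹¹ = 2.42 × 10²³ m/s²

2.42 × 10²³ m/s²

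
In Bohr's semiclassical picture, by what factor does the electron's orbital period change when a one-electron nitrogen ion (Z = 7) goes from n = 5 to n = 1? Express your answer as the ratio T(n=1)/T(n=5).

1/125

T ∝ Z^-2 · n^3; with Z fixed, T ∝ n^3.
T(n=1)/T(n=5) = (1/5)^3 = 1/125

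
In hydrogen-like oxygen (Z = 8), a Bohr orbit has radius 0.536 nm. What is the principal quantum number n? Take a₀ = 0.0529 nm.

9

r_n = n²a₀/Z ⇒ n² = rZ/a₀ = 0.536 × 8 / 0.0529 ≈ 81.06
n = 9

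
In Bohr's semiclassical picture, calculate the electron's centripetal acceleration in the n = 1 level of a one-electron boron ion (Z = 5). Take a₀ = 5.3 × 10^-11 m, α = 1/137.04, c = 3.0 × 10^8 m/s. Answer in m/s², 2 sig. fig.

1.1 × 10^25 m/s²

r = n²a₀/Z = 1.1 × 10^-11 m, v = Zαc/n = 1.1 × 10^7 m/s
a = v²/r = (1.1 × 10^7)² / 1.1 × 10^-11 = 1.1 × 10^25 m/s²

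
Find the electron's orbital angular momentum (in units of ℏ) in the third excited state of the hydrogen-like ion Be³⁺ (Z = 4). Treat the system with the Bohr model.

L_n = nℏ, so L/ℏ = n = 4.

4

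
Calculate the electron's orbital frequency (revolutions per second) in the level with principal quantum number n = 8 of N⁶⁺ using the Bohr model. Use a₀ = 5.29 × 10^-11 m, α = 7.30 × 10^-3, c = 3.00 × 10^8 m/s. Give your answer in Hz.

r = n²a₀/Z = 4.84 × 10^-10 m, v = Zαc/n = 1.92 × 10^6 m/s
f = v/(2πr) = 6.31 × 10^14 Hz

6.31 × 10^14 Hz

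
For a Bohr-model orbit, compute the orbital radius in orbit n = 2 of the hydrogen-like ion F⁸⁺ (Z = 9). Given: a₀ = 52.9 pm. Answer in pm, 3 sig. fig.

r_n = n²a₀/Z = 2² × 52.9 / 9
    = 4 × 52.9 / 9 = 23.5 pm

23.5 pm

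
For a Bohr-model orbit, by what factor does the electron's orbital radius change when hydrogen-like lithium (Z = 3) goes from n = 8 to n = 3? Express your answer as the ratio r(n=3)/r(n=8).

9/64

r ∝ Z^-1 · n^2; with Z fixed, r ∝ n^2.
r(n=3)/r(n=8) = (3/8)^2 = 9/64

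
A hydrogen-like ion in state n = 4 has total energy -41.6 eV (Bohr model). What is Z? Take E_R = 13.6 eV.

E_n = −E_R Z²/n² ⇒ Z² = −E_n n²/E_R = 41.6 × 4² / 13.6 ≈ 48.94
Z = 7

7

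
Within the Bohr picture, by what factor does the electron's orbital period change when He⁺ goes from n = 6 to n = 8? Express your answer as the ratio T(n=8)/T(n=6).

64/27

T ∝ Z^-2 · n^3; with Z fixed, T ∝ n^3.
T(n=8)/T(n=6) = (8/6)^3 = 64/27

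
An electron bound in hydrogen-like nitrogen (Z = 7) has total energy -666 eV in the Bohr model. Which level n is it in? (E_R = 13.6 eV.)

1

E_n = −E_R Z²/n² ⇒ n² = E_R Z²/(−E_n) = 13.6 × 7² / 666 ≈ 1.00
n = 1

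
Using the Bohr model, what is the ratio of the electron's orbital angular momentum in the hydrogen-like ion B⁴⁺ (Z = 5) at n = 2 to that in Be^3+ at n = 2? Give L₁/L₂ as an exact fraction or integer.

1

L = nℏ is independent of Z.
L₁/L₂ = n₁/n₂ = 2/2 = 1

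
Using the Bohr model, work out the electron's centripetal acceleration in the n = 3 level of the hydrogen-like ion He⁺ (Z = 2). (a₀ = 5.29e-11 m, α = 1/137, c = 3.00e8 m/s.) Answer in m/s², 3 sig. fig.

8.95e21 m/s²

r = n²a₀/Z = 2.38e-10 m, v = Zαc/n = 1.46e6 m/s
a = v²/r = (1.46e6)² / 2.38e-10 = 8.95e21 m/s²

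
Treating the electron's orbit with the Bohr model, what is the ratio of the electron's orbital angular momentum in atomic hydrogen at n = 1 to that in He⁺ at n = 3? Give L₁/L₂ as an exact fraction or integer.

1/3

L = nℏ is independent of Z.
L₁/L₂ = n₁/n₂ = 1/3 = 1/3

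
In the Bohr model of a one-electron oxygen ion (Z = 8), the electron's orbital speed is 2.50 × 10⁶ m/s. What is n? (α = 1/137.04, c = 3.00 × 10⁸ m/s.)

v_n = Zαc/n ⇒ n = Zαc/v = 8 × 0.00730 × 3.00 × 10⁸ / 2.50 × 10⁶ ≈ 7.01
n = 7

7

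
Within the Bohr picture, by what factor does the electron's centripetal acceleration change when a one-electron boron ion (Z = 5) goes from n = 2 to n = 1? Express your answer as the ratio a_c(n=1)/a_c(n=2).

a_c ∝ Z^3 · n^-4; with Z fixed, a_c ∝ n^-4.
a_c(n=1)/a_c(n=2) = (1/2)^-4 = 16

16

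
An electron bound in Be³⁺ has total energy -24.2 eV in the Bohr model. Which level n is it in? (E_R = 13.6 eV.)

E_n = −E_R Z²/n² ⇒ n² = E_R Z²/(−E_n) = 13.6 × 4² / 24.2 ≈ 8.99
n = 3

3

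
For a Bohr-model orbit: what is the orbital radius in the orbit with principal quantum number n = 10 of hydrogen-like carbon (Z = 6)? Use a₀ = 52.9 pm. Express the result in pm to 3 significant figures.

882 pm

r_n = n²a₀/Z = 10² × 52.9 / 6
    = 100 × 52.9 / 6 = 882 pm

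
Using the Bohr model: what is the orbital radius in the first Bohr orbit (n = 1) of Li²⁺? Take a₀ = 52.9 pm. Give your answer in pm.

17.6 pm

r_n = n²a₀/Z = 1² × 52.9 / 3
    = 1 × 52.9 / 3 = 17.6 pm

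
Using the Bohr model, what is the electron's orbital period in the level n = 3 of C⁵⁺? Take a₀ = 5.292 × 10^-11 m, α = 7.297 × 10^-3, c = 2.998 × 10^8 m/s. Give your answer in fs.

0.1140 fs

r = n²a₀/Z = 3²·5.292 × 10^-11/6 = 7.938 × 10^-11 m
v = Zαc/n = 6·0.007297·2.998 × 10^8/3 = 4.375 × 10^6 m/s
T = 2πr/v = 1.140 × 10^-16 s = 0.1140 fs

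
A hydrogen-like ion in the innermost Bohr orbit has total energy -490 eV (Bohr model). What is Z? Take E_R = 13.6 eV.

E_n = −E_R Z²/n² ⇒ Z² = −E_n n²/E_R = 490 × 1² / 13.6 ≈ 36.03
Z = 6

6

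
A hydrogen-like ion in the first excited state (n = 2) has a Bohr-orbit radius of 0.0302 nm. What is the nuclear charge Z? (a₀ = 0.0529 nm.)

7

r_n = n²a₀/Z ⇒ Z = n²a₀/r = 2² × 0.0529 / 0.0302 ≈ 7.01
Z = 7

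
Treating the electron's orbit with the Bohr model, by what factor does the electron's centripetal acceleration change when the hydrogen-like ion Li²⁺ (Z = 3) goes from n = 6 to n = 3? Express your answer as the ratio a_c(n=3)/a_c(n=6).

a_c ∝ Z^3 · n^-4; with Z fixed, a_c ∝ n^-4.
a_c(n=3)/a_c(n=6) = (3/6)^-4 = 16

16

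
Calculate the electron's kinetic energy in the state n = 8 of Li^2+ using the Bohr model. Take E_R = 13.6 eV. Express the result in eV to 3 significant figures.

For a Coulomb orbit the virial theorem gives K = −E_n.
E_n = −E_R·Z²/n², so K = E_R·Z²/n² = 13.6 × 3²/8² = 1.91 eV

1.91 eV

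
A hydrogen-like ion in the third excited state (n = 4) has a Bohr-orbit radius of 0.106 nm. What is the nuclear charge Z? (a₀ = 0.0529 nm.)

8

r_n = n²a₀/Z ⇒ Z = n²a₀/r = 4² × 0.0529 / 0.106 ≈ 7.98
Z = 8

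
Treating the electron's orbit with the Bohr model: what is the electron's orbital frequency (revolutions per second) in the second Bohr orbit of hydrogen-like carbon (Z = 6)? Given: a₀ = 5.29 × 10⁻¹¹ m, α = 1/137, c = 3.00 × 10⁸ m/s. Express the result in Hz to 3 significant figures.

r = n²a₀/Z = 3.53 × 10⁻¹¹ m, v = Zαc/n = 6.57 × 10⁶ m/s
f = v/(2πr) = 2.96 × 10¹⁶ Hz

2.96 × 10¹⁶ Hz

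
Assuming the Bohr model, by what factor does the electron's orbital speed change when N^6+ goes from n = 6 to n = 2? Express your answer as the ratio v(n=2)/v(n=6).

3

v ∝ Z^1 · n^-1; with Z fixed, v ∝ n^-1.
v(n=2)/v(n=6) = (2/6)^-1 = 3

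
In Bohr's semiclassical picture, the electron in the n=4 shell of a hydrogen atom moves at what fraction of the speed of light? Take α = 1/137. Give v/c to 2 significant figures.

v_n = Zαc/n, so v/c = Zα/n = 1 × 0.0073 / 4 = 0.0018

0.0018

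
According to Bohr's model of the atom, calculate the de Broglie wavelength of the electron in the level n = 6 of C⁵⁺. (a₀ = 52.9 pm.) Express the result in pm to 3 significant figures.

The Bohr quantisation condition is nλ = 2πr_n.
r_n = n²a₀/Z = 317 pm
λ = 2πr_n/n = 2π·317/6 = 332 pm

332 pm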